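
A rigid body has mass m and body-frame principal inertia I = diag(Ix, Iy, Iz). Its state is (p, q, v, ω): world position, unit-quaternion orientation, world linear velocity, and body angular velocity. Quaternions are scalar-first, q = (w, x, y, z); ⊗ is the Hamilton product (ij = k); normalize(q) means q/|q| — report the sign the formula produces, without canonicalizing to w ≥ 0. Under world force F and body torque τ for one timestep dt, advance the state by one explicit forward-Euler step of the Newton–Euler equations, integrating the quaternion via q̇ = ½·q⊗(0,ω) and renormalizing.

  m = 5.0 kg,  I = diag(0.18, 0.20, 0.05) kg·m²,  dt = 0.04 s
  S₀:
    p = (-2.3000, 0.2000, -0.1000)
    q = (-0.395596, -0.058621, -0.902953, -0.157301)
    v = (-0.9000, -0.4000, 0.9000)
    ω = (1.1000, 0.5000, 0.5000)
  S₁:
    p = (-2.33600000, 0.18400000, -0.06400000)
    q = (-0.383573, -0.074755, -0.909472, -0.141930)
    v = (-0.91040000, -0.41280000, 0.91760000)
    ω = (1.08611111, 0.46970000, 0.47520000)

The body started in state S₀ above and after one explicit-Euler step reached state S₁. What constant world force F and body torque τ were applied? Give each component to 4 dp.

F = (-1.3000, -1.6000, 2.2000)
τ = (-0.1000, -0.0800, -0.0200)

Δv = v₁−v₀ = (-0.01040000, -0.01280000, 0.01760000)
m·(v₁−v₀)/dt = (-1.3000, -1.6000, 2.2000)
rate change Δω = (-0.01388889, -0.03030000, -0.02480000)
gyro term ω₀×Iω₀ = (-0.0375, 0.0715, 0.0110)
applied torque τ = (-0.1000, -0.0800, -0.0200)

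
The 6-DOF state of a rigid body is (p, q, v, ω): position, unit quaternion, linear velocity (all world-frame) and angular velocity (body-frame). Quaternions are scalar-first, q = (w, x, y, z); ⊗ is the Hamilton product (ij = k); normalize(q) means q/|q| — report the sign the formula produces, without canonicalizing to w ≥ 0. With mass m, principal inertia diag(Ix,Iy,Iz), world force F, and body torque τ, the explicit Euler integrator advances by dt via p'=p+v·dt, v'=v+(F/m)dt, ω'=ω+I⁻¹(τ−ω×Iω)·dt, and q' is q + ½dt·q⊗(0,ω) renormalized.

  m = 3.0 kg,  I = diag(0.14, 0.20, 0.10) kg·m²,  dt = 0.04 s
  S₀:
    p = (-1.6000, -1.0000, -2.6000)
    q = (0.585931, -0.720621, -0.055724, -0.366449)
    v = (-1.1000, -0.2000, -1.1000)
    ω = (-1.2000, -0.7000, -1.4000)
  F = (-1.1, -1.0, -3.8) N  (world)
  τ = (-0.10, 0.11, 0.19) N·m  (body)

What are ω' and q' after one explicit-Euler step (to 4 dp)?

ω' = (-1.2006, -0.6914, -1.3442)
q' = (0.5572, -0.7377, -0.0753, -0.3738)

precession coupling ω×(Iω) = (-0.0980, 0.0672, 0.0504)
(τ − ω×Iω)/I = (-0.0143, 0.2140, 1.3960)
ω' = ω + α·dt = (-1.2006, -0.6914, -1.3442)
2q̇ = q⊗(0,ω) = (-1.4167806, -0.8816179, -0.9792823, -0.3827375)
q' = normalize(q + ½dt·q⊗(0,ω)) = (0.5572, -0.7377, -0.0753, -0.3738)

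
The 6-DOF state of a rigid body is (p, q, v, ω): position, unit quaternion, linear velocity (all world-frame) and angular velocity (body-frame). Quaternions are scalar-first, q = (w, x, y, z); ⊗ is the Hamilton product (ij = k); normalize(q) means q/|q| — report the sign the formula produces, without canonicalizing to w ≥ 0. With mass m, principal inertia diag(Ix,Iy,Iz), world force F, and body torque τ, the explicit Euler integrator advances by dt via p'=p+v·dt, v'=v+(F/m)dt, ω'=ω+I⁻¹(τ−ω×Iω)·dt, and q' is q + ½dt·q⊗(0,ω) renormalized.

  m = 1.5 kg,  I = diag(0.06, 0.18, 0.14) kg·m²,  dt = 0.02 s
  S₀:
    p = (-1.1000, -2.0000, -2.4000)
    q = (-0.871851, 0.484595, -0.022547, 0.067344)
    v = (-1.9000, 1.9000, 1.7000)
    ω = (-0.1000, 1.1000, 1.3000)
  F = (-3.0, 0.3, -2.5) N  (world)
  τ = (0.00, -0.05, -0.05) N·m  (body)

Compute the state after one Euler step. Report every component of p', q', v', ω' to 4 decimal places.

ω×(Iω) gyroscopic = (-0.0572, 0.0104, -0.0132)
α = I⁻¹(τ − ω×Iω) = (0.9533, -0.3356, -0.2629)
ω + α·dt = (-0.0809, 1.0933, 1.2947)
q⊗(0,ω) = (-0.0142860, -0.0162044, -1.5957440, -0.6026065)
q' = normalize(q + ½dt·q⊗(0,ω)) = (-0.8719, 0.4844, -0.0385, 0.0613)
a = (-2.0000, 0.2000, -1.6667)
new position p' = (-1.1380, -1.9620, -2.3660)
v + (F/m)dt = (-1.9400, 1.9040, 1.6667)

p' = (-1.1380, -1.9620, -2.3660)
q' = (-0.8719, 0.4844, -0.0385, 0.0613)
v' = (-1.9400, 1.9040, 1.6667)
ω' = (-0.0809, 1.0933, 1.2947)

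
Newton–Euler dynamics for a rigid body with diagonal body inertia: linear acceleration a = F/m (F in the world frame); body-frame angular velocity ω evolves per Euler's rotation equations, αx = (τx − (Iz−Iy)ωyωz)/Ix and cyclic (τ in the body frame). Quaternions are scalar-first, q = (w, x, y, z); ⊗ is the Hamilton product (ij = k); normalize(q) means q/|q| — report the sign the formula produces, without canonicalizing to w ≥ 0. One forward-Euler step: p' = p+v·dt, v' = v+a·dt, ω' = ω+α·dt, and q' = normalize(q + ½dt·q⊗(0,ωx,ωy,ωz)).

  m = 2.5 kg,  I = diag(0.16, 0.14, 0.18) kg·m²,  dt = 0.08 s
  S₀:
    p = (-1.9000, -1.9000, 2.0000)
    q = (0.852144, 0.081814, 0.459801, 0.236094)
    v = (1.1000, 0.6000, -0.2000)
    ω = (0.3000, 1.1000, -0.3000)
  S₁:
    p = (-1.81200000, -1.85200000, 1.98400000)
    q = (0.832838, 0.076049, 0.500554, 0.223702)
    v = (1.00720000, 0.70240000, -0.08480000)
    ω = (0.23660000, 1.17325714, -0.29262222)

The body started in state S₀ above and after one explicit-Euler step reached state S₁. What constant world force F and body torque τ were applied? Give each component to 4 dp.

F = (-2.9000, 3.2000, 3.6000)
τ = (-0.1400, 0.1300, 0.0100)

velocity change Δv = (-0.09280000, 0.10240000, 0.11520000)
applied force F = (-2.9000, 3.2000, 3.6000)
rate change Δω = (-0.06340000, 0.07325714, 0.00737778)
τ = I·(Δω/dt) + ω₀×(Iω₀) = (-0.1400, 0.1300, 0.0100)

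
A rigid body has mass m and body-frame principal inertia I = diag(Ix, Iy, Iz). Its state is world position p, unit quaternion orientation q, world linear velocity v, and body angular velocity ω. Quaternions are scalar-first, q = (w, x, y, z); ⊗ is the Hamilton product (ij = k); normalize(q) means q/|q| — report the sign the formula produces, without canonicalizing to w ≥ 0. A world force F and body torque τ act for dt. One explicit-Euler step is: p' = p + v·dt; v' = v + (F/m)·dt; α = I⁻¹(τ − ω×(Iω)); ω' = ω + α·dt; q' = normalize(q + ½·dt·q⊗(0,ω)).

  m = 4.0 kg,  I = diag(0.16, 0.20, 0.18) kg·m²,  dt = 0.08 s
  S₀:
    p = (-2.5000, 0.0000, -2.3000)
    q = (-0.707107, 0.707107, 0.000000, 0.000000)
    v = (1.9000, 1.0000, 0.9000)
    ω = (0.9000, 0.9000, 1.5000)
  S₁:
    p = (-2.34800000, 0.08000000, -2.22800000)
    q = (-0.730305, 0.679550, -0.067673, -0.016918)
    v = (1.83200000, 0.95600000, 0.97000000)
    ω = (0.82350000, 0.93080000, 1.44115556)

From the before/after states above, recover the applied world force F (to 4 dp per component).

F = (-3.4000, -2.2000, 3.5000)

Δv = v₁−v₀ = (-0.06800000, -0.04400000, 0.07000000)
F = m·Δv/dt = (-3.4000, -2.2000, 3.5000)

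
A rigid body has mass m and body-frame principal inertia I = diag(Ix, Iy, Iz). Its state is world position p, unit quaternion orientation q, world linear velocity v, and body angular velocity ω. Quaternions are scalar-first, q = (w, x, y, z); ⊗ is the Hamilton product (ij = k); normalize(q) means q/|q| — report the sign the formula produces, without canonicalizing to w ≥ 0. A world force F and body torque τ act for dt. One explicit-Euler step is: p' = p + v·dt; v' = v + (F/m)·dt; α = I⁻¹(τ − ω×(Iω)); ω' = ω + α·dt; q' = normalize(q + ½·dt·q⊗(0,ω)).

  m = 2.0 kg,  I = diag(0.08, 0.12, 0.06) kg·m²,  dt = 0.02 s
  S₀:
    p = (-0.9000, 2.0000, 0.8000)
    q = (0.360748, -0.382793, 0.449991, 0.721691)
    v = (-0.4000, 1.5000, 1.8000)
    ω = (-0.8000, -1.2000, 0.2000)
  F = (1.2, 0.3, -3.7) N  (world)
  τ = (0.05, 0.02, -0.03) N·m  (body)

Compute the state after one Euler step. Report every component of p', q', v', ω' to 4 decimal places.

p' = (-0.9080, 2.0300, 0.8360)
q' = (0.3616, -0.3761, 0.4406, 0.7305)
v' = (-0.3880, 1.5030, 1.7630)
ω' = (-0.7911, -1.1961, 0.1772)

linear accel F/m = (0.6000, 0.1500, -1.8500)
new position p' = (-0.9080, 2.0300, 0.8360)
v' = v + a·dt = (-0.3880, 1.5030, 1.7630)
ω×(Iω) gyroscopic = (0.0144, -0.0032, 0.0384)
α = I⁻¹(τ − ω×Iω) = (0.4450, 0.1933, -1.1400)
new body rate ω' = (-0.7911, -1.1961, 0.1772)
Hamilton product q⊗(0,ω) = (0.0894166, 0.6674290, -0.9336918, 0.8914940)
q + ½dt·q⊗(0,ω), renormalized = (0.3616, -0.3761, 0.4406, 0.7305)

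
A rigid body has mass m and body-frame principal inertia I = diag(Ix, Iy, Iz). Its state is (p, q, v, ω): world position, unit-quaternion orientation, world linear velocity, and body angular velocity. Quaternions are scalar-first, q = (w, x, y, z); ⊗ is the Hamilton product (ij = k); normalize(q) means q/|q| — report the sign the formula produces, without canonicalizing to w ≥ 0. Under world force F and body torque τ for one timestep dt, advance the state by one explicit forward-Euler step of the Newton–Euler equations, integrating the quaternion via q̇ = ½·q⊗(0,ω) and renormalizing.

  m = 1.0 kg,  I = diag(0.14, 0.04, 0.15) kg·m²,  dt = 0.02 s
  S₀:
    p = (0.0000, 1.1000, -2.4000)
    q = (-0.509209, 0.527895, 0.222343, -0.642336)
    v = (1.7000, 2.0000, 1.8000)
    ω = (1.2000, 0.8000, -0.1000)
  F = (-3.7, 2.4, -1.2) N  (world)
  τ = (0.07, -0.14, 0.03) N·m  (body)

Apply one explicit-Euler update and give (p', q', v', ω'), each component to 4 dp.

α = I⁻¹(τ − ω×Iω) = (0.5629, -3.5300, 0.8400)
new body rate ω' = (1.2113, 0.7294, -0.0832)
2q̇ = q⊗(0,ω) = (-0.8755820, -0.1194163, -1.1253809, 0.2064253)
updated quaternion q' = (-0.5179, 0.5266, 0.2111, -0.6402)
a = F/m = (-3.7000, 2.4000, -1.2000)
p' = p + v·dt = (0.0340, 1.1400, -2.3640)
v' = v + a·dt = (1.6260, 2.0480, 1.7760)

p' = (0.0340, 1.1400, -2.3640)
q' = (-0.5179, 0.5266, 0.2111, -0.6402)
v' = (1.6260, 2.0480, 1.7760)
ω' = (1.2113, 0.7294, -0.0832)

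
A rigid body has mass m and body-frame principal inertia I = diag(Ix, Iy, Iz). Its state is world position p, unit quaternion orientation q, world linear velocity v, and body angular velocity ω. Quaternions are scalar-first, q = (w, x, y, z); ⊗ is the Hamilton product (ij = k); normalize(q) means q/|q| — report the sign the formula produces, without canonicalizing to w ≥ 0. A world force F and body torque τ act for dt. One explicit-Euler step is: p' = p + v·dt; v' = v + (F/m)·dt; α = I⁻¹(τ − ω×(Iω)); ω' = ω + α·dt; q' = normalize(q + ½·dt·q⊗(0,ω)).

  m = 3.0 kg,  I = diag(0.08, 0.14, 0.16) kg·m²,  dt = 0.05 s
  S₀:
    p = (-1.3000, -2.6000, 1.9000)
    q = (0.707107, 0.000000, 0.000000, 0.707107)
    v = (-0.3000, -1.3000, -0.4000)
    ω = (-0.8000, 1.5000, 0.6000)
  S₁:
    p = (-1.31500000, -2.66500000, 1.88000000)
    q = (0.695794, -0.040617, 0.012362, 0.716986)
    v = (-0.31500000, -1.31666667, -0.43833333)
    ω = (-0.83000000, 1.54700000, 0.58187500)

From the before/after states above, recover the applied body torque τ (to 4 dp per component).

Δω = ω₁−ω₀ = (-0.03000000, 0.04700000, -0.01812500)
I·α + gyro = (-0.0300, 0.1700, -0.1300)

τ = (-0.0300, 0.1700, -0.1300)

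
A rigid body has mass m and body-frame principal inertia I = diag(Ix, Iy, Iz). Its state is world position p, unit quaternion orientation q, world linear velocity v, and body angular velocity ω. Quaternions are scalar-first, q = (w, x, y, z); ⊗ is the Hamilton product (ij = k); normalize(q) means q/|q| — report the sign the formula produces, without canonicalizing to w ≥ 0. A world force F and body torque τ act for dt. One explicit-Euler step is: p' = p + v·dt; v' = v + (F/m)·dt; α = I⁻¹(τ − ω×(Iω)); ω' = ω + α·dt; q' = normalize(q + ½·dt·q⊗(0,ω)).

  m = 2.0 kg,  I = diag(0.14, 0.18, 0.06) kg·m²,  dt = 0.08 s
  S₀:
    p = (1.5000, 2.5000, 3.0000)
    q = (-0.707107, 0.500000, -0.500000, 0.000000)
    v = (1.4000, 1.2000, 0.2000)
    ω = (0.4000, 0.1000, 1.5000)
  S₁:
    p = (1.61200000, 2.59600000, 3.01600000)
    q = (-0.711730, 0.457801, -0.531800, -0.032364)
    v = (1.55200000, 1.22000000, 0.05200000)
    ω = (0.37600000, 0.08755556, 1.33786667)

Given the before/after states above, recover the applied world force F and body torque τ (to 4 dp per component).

rate change Δω = (-0.02400000, -0.01244444, -0.16213333)
precession coupling = (-0.0180, 0.0480, 0.0016)
I·α + gyro = (-0.0600, 0.0200, -0.1200)
v₁ − v₀ = (0.15200000, 0.02000000, -0.14800000)
F = m·Δv/dt = (3.8000, 0.5000, -3.7000)

F = (3.8000, 0.5000, -3.7000)
τ = (-0.0600, 0.0200, -0.1200)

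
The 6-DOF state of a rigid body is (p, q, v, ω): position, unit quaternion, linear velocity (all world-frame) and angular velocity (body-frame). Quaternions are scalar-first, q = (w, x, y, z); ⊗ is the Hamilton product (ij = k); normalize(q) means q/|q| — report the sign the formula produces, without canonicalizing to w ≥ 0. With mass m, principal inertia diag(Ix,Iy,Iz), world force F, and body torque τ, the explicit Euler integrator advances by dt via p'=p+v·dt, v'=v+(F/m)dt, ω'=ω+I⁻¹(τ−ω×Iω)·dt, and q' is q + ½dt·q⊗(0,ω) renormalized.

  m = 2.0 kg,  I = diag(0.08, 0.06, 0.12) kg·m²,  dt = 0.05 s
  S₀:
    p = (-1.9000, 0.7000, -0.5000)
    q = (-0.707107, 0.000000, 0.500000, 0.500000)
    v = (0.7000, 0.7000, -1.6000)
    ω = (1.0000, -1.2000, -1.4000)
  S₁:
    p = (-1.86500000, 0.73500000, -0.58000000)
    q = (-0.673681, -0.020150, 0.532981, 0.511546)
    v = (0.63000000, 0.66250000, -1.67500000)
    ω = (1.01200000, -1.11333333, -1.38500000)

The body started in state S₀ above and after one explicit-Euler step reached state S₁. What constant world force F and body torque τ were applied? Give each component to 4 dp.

F = (-2.8000, -1.5000, -3.0000)
τ = (0.1200, 0.1600, 0.0600)

Δv = v₁−v₀ = (-0.07000000, -0.03750000, -0.07500000)
m·(v₁−v₀)/dt = (-2.8000, -1.5000, -3.0000)
Δω = ω₁−ω₀ = (0.01200000, 0.08666667, 0.01500000)
τ = I·(Δω/dt) + ω₀×(Iω₀) = (0.1200, 0.1600, 0.0600)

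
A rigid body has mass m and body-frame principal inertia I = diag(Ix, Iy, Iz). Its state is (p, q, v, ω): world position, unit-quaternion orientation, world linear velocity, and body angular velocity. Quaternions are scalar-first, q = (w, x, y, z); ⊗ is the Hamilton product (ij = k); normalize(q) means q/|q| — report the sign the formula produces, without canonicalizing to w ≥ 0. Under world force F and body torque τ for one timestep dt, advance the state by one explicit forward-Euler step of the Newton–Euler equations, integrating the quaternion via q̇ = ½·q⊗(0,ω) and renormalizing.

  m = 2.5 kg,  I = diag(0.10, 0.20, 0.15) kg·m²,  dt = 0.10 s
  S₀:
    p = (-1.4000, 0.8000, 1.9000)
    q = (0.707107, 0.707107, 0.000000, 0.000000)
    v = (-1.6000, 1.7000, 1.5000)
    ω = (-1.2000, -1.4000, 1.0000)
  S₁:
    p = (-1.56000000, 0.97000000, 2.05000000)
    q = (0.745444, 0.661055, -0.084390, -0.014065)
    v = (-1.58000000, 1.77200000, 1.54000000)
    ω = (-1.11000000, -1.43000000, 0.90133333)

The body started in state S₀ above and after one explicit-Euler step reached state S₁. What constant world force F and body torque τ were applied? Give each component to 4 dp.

v₁ − v₀ = (0.02000000, 0.07200000, 0.04000000)
F = m·Δv/dt = (0.5000, 1.8000, 1.0000)
Δω = ω₁−ω₀ = (0.09000000, -0.03000000, -0.09866667)
gyro term ω₀×Iω₀ = (0.0700, 0.0600, 0.1680)
applied torque τ = (0.1600, 0.0000, 0.0200)

F = (0.5000, 1.8000, 1.0000)
τ = (0.1600, 0.0000, 0.0200)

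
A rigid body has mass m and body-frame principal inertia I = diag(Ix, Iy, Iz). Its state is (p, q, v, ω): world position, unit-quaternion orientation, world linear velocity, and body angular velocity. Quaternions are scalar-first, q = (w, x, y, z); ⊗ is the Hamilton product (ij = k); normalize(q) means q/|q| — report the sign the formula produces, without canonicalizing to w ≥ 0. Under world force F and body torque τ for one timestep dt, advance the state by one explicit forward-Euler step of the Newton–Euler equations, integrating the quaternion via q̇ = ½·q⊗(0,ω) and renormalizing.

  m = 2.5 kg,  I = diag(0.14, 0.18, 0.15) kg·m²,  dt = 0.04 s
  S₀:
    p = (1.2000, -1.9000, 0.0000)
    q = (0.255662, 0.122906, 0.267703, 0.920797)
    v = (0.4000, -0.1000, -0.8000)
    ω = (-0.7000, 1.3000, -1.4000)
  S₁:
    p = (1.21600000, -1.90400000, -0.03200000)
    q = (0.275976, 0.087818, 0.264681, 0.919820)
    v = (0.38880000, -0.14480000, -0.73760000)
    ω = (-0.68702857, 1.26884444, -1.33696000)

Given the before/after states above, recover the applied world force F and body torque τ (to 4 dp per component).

Δv = v₁−v₀ = (-0.01120000, -0.04480000, 0.06240000)
F = m·Δv/dt = (-0.7000, -2.8000, 3.9000)
Δω = ω₁−ω₀ = (0.01297143, -0.03115556, 0.06304000)
τ = I·(Δω/dt) + ω₀×(Iω₀) = (0.1000, -0.1500, 0.2000)

F = (-0.7000, -2.8000, 3.9000)
τ = (0.1000, -0.1500, 0.2000)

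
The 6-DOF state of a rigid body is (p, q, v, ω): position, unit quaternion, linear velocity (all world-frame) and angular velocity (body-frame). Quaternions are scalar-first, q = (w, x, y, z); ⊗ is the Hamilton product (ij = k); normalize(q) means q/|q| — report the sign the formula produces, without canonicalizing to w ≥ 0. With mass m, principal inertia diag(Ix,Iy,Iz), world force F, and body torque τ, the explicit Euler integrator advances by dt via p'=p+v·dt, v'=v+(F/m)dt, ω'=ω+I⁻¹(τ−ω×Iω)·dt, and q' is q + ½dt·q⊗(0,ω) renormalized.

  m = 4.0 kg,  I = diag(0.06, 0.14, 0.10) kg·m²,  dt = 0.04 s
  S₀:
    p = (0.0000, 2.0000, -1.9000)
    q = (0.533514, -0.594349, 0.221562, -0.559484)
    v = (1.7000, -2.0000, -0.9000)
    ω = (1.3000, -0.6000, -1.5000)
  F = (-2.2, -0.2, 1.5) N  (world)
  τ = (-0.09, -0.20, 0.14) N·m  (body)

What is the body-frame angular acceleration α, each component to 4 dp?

α = (-0.9000, -1.9857, 2.0240)

gyro term ω×Iω = (-0.0360, 0.0780, -0.0624)
α = I⁻¹(τ − ω×Iω) = (-0.9000, -1.9857, 2.0240)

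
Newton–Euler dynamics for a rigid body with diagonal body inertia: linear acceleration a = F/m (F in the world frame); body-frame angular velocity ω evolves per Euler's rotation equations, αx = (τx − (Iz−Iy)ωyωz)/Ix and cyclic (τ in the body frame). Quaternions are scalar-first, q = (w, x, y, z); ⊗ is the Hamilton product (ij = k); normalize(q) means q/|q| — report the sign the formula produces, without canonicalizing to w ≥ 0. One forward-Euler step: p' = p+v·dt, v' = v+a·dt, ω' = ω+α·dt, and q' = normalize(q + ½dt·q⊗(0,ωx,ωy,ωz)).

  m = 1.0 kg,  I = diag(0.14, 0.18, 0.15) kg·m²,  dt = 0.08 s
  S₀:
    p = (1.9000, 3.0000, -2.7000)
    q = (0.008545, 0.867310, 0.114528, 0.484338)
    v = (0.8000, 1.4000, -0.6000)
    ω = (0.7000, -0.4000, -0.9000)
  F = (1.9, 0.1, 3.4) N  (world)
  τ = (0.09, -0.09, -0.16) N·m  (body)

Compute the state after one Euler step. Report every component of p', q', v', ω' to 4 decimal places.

p' = (1.9640, 3.1120, -2.7480)
q' = (0.0035, 0.8702, 0.1590, 0.4664)
v' = (0.9520, 1.4080, -0.3280)
ω' = (0.7576, -0.4428, -0.9794)

a = (1.9000, 0.1000, 3.4000)
p + v·dt = (1.9640, 3.1120, -2.7480)
v + (F/m)dt = (0.9520, 1.4080, -0.3280)
ω×(Iω) gyroscopic = (-0.0108, 0.0063, -0.0112)
(τ − ω×Iω)/I = (0.7200, -0.5350, -0.9920)
ω' = ω + α·dt = (0.7576, -0.4428, -0.9794)
2q̇ = q⊗(0,ω) = (-0.1254016, 0.0966415, 1.1161976, -0.4347841)
q + ½dt·q⊗(0,ω), renormalized = (0.0035, 0.8702, 0.1590, 0.4664)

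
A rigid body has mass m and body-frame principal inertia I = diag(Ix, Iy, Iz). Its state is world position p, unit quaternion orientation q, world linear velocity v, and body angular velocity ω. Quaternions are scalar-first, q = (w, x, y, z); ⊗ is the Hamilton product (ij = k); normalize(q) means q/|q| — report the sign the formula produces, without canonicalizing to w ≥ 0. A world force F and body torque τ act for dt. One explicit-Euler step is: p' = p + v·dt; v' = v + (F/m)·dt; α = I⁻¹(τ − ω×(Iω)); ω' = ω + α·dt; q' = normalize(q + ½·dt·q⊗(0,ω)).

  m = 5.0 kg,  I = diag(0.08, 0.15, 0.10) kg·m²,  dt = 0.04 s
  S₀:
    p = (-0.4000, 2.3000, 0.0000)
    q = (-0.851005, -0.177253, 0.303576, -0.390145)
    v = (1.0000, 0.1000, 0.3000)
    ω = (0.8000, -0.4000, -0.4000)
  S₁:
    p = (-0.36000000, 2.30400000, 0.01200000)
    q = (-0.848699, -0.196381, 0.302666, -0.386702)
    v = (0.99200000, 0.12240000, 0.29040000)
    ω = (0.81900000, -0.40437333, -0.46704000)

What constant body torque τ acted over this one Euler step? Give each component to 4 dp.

Δω = ω₁−ω₀ = (0.01900000, -0.00437333, -0.06704000)
applied torque τ = (0.0300, -0.0100, -0.1900)

τ = (0.0300, -0.0100, -0.1900)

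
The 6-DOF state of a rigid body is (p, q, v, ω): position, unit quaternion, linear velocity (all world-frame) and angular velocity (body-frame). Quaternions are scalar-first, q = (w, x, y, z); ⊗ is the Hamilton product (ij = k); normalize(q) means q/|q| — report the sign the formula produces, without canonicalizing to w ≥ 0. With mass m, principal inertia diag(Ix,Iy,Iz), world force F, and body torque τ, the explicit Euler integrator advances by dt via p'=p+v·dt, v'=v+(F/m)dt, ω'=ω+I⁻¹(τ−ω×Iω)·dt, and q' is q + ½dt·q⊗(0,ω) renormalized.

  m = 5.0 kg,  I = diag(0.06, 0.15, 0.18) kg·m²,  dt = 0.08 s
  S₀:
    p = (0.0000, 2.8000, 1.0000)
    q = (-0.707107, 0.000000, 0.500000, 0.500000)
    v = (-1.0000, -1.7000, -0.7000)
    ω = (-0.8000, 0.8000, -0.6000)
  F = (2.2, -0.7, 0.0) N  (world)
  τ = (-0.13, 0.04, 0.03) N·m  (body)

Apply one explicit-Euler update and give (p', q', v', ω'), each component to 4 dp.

new position p' = (-0.0800, 2.6640, 0.9440)
v' = v + a·dt = (-0.9648, -1.7112, -0.7000)
angular accel α = (-1.9267, 0.6507, 0.4867)
new body rate ω' = (-0.9541, 0.8521, -0.5611)
q⊗(0,ω) = (-0.1000000, -0.1343144, -0.9656856, 0.8242642)
updated quaternion q' = (-0.7102, -0.0054, 0.4608, 0.5323)

p' = (-0.0800, 2.6640, 0.9440)
q' = (-0.7102, -0.0054, 0.4608, 0.5323)
v' = (-0.9648, -1.7112, -0.7000)
ω' = (-0.9541, 0.8521, -0.5611)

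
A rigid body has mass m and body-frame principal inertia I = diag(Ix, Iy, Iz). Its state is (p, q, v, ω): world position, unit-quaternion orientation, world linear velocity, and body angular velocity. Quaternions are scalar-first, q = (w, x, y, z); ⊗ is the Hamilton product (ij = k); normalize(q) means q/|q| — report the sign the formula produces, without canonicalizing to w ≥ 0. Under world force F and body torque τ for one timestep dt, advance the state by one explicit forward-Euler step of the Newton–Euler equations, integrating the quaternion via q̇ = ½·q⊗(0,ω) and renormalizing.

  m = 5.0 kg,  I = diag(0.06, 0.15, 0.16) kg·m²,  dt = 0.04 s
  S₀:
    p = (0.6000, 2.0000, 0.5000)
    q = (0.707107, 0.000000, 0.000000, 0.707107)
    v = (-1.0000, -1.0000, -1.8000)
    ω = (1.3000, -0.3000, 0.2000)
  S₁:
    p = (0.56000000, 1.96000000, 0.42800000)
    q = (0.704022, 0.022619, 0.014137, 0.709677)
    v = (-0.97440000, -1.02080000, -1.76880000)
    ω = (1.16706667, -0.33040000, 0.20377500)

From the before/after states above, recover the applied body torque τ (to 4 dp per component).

rate change Δω = (-0.13293333, -0.03040000, 0.00377500)
precession coupling = (-0.0006, -0.0260, -0.0351)
applied torque τ = (-0.2000, -0.1400, -0.0200)

τ = (-0.2000, -0.1400, -0.0200)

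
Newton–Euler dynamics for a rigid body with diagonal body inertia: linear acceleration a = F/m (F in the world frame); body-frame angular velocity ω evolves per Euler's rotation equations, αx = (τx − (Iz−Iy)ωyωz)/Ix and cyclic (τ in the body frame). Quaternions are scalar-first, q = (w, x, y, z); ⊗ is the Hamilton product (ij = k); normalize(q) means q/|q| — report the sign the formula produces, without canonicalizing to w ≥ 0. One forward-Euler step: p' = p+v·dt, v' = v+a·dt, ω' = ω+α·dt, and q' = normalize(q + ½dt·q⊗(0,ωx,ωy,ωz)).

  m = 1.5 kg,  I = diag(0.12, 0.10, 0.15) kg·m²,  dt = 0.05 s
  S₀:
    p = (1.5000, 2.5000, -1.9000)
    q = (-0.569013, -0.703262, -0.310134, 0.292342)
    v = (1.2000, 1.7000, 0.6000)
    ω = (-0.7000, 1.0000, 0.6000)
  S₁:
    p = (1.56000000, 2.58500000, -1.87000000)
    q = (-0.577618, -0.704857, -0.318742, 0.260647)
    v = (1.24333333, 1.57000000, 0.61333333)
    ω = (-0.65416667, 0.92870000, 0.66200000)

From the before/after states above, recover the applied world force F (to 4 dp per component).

F = (1.3000, -3.9000, 0.4000)

Δv = v₁−v₀ = (0.04333333, -0.13000000, 0.01333333)
m·(v₁−v₀)/dt = (1.3000, -3.9000, 0.4000)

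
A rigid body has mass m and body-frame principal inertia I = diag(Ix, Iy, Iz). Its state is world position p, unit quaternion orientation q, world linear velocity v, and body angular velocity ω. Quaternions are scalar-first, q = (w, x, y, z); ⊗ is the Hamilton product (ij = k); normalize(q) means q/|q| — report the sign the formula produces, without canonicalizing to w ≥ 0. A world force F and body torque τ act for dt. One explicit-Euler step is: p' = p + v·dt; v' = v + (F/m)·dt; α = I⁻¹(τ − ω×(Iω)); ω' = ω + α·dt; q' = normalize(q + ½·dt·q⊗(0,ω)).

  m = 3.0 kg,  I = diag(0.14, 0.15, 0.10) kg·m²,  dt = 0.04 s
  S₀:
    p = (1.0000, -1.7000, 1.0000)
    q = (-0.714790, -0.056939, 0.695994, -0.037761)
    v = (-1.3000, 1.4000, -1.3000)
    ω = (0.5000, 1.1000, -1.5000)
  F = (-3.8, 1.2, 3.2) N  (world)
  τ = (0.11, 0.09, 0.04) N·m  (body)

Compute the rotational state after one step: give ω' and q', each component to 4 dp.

ω' = (0.5079, 1.1320, -1.4862)
q' = (-0.7301, -0.0841, 0.6777, -0.0245)

gyro term ω×Iω = (0.0825, -0.0300, 0.0055)
angular accel α = (0.1964, 0.8000, 0.3450)
new body rate ω' = (0.5079, 1.1320, -1.4862)
2q̇ = q⊗(0,ω) = (-0.7937654, -1.3598489, -0.8905580, 0.6615551)
updated quaternion q' = (-0.7301, -0.0841, 0.6777, -0.0245)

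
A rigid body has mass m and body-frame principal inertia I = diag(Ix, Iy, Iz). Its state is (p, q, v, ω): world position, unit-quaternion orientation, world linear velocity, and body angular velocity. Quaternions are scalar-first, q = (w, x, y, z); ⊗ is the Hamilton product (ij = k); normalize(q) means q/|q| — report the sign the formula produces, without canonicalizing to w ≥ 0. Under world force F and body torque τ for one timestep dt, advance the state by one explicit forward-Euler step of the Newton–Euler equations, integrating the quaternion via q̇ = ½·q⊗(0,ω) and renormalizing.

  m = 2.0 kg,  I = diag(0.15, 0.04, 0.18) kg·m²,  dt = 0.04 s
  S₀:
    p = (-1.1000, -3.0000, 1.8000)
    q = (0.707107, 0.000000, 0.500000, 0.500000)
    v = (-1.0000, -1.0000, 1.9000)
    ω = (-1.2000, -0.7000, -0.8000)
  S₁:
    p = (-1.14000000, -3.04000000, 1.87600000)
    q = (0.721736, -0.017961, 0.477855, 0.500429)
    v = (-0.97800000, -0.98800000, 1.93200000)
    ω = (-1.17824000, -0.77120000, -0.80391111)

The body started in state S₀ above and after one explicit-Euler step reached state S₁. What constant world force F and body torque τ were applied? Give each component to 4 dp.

Δv = v₁−v₀ = (0.02200000, 0.01200000, 0.03200000)
F = m·Δv/dt = (1.1000, 0.6000, 1.6000)
Δω = ω₁−ω₀ = (0.02176000, -0.07120000, -0.00391111)
gyro term ω₀×Iω₀ = (0.0784, -0.0288, -0.0924)
I·α + gyro = (0.1600, -0.1000, -0.1100)

F = (1.1000, 0.6000, 1.6000)
τ = (0.1600, -0.1000, -0.1100)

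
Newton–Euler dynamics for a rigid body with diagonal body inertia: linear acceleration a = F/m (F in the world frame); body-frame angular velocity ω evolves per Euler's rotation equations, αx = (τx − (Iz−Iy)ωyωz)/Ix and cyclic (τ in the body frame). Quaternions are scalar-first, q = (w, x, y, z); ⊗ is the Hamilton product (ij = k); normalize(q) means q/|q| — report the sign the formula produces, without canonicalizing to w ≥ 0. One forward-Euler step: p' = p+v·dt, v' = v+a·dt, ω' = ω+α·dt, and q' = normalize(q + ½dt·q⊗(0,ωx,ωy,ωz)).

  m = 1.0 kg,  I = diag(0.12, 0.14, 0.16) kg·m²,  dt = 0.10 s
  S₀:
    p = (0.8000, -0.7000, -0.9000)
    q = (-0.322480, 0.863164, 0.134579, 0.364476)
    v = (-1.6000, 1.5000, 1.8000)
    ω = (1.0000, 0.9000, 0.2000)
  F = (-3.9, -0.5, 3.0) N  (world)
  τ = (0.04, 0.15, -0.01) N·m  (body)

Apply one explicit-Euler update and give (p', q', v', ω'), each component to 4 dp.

p' = (0.6400, -0.5500, -0.7200)
q' = (-0.3745, 0.8301, 0.1294, 0.3925)
v' = (-1.9900, 1.4500, 2.1000)
ω' = (1.0303, 1.0129, 0.1825)

gyro term ω×Iω = (0.0036, -0.0080, 0.0180)
(τ − ω×Iω)/I = (0.3033, 1.1286, -0.1750)
ω' = ω + α·dt = (1.0303, 1.0129, 0.1825)
Hamilton product q⊗(0,ω) = (-1.0571803, -0.6235926, -0.0983888, 0.5777726)
q + ½dt·q⊗(0,ω), renormalized = (-0.3745, 0.8301, 0.1294, 0.3925)
p' = p + v·dt = (0.6400, -0.5500, -0.7200)
new velocity v' = (-1.9900, 1.4500, 2.1000)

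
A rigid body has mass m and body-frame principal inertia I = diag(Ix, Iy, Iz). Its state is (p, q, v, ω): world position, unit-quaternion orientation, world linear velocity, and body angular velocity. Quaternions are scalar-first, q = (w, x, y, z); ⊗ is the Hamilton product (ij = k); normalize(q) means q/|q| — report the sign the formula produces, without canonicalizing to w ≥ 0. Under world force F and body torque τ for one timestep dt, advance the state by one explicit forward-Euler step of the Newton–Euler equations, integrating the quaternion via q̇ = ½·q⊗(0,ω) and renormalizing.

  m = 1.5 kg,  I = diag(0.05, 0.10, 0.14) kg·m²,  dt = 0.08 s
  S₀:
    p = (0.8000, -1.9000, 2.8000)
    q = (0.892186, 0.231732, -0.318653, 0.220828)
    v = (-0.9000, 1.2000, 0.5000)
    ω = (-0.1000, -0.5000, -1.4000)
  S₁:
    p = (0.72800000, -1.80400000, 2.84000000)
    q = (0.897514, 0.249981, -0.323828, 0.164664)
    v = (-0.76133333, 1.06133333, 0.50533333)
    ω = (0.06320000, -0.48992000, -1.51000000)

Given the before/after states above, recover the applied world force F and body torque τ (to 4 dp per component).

Δω = ω₁−ω₀ = (0.16320000, 0.01008000, -0.11000000)
precession coupling = (0.0280, -0.0126, 0.0025)
I·α + gyro = (0.1300, 0.0000, -0.1900)
v₁ − v₀ = (0.13866667, -0.13866667, 0.00533333)
m·(v₁−v₀)/dt = (2.6000, -2.6000, 0.1000)

F = (2.6000, -2.6000, 0.1000)
τ = (0.1300, 0.0000, -0.1900)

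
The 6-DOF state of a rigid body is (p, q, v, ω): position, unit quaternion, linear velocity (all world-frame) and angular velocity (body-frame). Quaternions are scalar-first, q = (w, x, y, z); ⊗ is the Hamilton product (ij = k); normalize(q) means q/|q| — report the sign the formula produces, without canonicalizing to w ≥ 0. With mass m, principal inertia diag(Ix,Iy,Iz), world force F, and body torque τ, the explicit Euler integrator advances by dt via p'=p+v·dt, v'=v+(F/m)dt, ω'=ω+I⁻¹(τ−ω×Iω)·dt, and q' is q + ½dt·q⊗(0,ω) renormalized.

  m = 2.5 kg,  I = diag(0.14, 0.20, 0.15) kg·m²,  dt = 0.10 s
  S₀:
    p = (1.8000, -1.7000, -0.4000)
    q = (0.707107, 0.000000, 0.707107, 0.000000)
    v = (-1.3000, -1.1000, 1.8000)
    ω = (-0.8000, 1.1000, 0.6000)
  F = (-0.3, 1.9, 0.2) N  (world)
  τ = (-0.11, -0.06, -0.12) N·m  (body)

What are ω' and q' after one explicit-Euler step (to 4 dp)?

ω' = (-0.8550, 1.0676, 0.5552)
q' = (0.6664, -0.0071, 0.7439, 0.0494)

gyro term ω×Iω = (-0.0330, 0.0048, -0.0528)
α = I⁻¹(τ − ω×Iω) = (-0.5500, -0.3240, -0.4480)
ω' = ω + α·dt = (-0.8550, 1.0676, 0.5552)
Hamilton product q⊗(0,ω) = (-0.7778177, -0.1414214, 0.7778177, 0.9899498)
q + ½dt·q⊗(0,ω), renormalized = (0.6664, -0.0071, 0.7439, 0.0494)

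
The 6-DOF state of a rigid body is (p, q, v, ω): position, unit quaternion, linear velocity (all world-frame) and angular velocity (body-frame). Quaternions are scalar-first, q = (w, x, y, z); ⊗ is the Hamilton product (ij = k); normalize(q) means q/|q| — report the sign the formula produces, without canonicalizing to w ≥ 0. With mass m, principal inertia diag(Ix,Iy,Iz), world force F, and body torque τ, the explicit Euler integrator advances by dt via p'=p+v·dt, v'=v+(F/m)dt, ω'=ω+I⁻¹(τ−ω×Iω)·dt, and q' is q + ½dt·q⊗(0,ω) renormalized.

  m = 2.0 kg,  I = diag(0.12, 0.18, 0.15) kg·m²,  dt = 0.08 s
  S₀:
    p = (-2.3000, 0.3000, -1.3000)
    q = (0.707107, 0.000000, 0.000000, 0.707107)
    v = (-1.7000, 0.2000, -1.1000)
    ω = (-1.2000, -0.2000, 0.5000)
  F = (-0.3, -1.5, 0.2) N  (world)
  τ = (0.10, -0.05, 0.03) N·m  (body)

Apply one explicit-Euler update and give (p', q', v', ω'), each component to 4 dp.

p' = (-2.4360, 0.3160, -1.3880)
q' = (0.6920, -0.0282, -0.0395, 0.7203)
v' = (-1.7120, 0.1400, -1.0920)
ω' = (-1.1353, -0.2302, 0.5083)

linear accel F/m = (-0.1500, -0.7500, 0.1000)
p' = p + v·dt = (-2.4360, 0.3160, -1.3880)
new velocity v' = (-1.7120, 0.1400, -1.0920)
α = I⁻¹(τ − ω×Iω) = (0.8083, -0.3778, 0.1040)
ω' = ω + α·dt = (-1.1353, -0.2302, 0.5083)
Hamilton product q⊗(0,ω) = (-0.3535535, -0.7071070, -0.9899498, 0.3535535)
q' = normalize(q + ½dt·q⊗(0,ω)) = (0.6920, -0.0282, -0.0395, 0.7203)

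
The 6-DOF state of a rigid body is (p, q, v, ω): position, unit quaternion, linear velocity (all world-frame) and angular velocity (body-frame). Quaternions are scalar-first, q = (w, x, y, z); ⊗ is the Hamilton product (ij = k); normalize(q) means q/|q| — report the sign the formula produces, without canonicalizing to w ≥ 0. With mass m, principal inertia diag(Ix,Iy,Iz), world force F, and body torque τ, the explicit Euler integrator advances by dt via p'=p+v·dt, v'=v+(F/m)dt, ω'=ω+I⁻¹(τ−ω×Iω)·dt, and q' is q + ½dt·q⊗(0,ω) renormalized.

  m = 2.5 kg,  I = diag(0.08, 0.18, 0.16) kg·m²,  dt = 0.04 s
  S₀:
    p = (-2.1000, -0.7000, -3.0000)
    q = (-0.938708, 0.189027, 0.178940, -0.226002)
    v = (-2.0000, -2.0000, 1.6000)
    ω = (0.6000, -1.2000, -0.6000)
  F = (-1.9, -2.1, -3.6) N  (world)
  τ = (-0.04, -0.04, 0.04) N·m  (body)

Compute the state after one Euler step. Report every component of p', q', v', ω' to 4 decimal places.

p' = (-2.1800, -0.7800, -2.9360)
q' = (-0.9390, 0.1701, 0.2009, -0.2213)
v' = (-2.0304, -2.0336, 1.5424)
ω' = (0.5872, -1.2153, -0.5720)

new position p' = (-2.1800, -0.7800, -2.9360)
v' = v + a·dt = (-2.0304, -2.0336, 1.5424)
precession coupling ω×(Iω) = (-0.0144, 0.0288, -0.0720)
α = I⁻¹(τ − ω×Iω) = (-0.3200, -0.3822, 0.7000)
ω' = ω + α·dt = (0.5872, -1.2153, -0.5720)
q⊗(0,ω) = (-0.0342894, -0.9417912, 1.1042646, 0.2290284)
q' = normalize(q + ½dt·q⊗(0,ω)) = (-0.9390, 0.1701, 0.2009, -0.2213)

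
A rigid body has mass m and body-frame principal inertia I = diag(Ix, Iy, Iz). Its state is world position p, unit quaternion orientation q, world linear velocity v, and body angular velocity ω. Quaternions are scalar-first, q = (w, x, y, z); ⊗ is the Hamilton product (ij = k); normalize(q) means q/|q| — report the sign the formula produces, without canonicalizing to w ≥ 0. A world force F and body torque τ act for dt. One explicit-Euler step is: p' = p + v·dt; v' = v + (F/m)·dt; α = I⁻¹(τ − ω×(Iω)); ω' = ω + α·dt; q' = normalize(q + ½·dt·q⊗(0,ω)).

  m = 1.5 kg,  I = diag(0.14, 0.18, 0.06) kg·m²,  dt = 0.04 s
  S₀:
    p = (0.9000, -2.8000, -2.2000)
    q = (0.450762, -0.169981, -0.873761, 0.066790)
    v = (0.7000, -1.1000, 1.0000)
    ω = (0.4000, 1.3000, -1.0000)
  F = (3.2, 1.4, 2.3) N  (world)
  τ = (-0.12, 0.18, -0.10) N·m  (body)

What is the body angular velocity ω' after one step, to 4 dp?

ω' = (0.3211, 1.3471, -1.0805)

α = I⁻¹(τ − ω×Iω) = (-1.9714, 1.1778, -2.0133)
ω + α·dt = (0.3211, 1.3471, -1.0805)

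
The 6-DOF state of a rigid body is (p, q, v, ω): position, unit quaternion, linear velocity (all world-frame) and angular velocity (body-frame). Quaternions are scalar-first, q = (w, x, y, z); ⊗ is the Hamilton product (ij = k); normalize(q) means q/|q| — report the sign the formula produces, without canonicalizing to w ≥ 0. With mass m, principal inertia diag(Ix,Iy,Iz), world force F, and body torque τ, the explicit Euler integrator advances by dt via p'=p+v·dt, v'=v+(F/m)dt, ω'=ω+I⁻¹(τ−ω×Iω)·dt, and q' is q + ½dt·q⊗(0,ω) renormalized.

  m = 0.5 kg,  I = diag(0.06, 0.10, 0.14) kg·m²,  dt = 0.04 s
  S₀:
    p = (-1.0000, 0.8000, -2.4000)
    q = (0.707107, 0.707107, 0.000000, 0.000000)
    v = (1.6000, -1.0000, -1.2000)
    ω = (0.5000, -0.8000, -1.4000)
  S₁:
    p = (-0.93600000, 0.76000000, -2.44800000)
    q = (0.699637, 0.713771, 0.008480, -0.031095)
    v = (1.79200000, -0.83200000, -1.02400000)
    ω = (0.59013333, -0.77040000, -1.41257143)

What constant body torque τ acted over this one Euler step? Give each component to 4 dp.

ω₁ − ω₀ = (0.09013333, 0.02960000, -0.01257143)
ω₀×(Iω₀) = (0.0448, 0.0560, -0.0160)
τ = I·(Δω/dt) + ω₀×(Iω₀) = (0.1800, 0.1300, -0.0600)

τ = (0.1800, 0.1300, -0.0600)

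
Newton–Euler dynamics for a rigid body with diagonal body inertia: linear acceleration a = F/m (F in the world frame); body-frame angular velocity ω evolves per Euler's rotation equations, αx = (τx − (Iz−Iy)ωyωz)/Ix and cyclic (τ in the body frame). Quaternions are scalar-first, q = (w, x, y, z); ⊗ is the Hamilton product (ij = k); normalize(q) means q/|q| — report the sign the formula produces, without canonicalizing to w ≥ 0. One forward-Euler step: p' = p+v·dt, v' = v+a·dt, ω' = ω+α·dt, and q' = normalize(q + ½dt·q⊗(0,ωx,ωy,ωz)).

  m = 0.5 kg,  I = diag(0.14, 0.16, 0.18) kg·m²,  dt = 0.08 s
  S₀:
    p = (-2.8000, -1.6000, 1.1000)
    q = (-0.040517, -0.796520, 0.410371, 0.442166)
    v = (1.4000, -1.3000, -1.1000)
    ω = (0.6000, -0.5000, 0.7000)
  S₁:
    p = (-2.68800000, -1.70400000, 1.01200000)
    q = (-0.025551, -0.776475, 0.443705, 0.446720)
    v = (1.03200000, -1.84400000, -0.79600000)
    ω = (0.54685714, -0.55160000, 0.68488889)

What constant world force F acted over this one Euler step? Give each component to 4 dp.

v₁ − v₀ = (-0.36800000, -0.54400000, 0.30400000)
m·(v₁−v₀)/dt = (-2.3000, -3.4000, 1.9000)

F = (-2.3000, -3.4000, 1.9000)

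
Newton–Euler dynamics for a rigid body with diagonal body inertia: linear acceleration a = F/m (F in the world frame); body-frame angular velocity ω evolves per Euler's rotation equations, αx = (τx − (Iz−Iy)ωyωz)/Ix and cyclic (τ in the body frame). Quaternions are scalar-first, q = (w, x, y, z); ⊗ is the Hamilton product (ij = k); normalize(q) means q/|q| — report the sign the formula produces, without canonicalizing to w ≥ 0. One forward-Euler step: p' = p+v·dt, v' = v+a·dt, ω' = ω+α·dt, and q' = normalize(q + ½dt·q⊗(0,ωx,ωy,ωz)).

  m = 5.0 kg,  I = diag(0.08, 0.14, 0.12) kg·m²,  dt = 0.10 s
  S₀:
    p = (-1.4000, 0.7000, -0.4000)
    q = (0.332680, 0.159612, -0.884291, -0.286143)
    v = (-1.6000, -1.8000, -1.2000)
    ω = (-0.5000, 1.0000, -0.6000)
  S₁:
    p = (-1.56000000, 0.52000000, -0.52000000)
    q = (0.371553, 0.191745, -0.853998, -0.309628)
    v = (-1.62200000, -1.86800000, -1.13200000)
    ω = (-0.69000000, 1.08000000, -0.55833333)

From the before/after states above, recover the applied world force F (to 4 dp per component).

Δv = v₁−v₀ = (-0.02200000, -0.06800000, 0.06800000)
F = m·Δv/dt = (-1.1000, -3.4000, 3.4000)

F = (-1.1000, -3.4000, 3.4000)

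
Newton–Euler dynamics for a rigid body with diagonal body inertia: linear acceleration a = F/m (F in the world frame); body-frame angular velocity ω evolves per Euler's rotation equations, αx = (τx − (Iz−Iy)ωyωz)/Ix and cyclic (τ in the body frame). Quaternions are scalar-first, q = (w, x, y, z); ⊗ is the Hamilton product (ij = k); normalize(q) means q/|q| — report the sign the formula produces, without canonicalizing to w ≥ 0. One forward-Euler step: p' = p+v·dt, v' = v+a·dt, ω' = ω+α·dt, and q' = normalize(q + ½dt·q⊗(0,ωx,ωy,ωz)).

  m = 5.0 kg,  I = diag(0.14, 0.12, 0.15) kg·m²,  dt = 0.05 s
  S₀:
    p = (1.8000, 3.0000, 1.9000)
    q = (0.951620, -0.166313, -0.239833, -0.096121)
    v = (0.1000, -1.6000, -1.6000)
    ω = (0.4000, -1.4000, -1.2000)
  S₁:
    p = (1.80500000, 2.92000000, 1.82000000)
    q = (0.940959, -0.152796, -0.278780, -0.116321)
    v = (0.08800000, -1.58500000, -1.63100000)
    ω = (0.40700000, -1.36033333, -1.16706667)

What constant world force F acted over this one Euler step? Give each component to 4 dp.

v₁ − v₀ = (-0.01200000, 0.01500000, -0.03100000)
F = m·Δv/dt = (-1.2000, 1.5000, -3.1000)

F = (-1.2000, 1.5000, -3.1000)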